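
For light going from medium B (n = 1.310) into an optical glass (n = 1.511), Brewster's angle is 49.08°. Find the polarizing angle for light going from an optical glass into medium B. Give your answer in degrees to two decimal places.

The two Brewster angles are complementary: θ_B' = 90° − θ_B = 90° − 49.08° = 40.92°.

θ_B' ≈ 40.92°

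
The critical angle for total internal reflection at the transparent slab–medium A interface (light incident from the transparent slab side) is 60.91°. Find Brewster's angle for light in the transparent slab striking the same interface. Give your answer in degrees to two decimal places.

θ_B ≈ 41.15°

At the critical angle sin θ_c = n₂/n₁, giving n₂/n₁ = sin 60.91° = 0.8739.
Then tan θ_B = n₂/n₁ = 0.8739, so θ_B = arctan 0.8739 = 41.15°.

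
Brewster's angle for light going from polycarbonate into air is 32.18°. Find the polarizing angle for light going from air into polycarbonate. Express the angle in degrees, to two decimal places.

tan θ_B' = n₁/n₂ = 1/tan θ_B, so θ_B' = 90° − θ_B.
θ_B' = 90° − 32.18° = 57.82°.

θ_B' ≈ 57.82°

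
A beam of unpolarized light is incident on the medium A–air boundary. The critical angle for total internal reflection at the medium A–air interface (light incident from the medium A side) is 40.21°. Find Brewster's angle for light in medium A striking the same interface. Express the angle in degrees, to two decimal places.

At the critical angle sin θ_c = n₂/n₁, giving n₂/n₁ = sin 40.21° = 0.6456.
Then tan θ_B = n₂/n₁ = 0.6456, so θ_B = arctan 0.6456 = 32.85°.

θ_B ≈ 32.85°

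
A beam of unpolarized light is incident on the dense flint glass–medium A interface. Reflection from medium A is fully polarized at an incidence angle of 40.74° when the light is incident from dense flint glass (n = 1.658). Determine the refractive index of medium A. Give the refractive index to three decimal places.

n ≈ 1.428

At the Brewster angle, tan θ_B = n₂/n₁ with n₁ on the incident side (dense flint glass) and n₂ on the transmitted side (medium A).
n₂ = n₁ tan θ_B = 1.658 × tan 40.74° = 1.428.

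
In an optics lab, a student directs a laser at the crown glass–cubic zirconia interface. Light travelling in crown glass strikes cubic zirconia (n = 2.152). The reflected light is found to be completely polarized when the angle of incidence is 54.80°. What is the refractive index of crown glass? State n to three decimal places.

n ≈ 1.518

Brewster's law: tan θ_B = n₂/n₁ (light incident in crown glass, refracted into cubic zirconia).
n₁ = n₂ / tan θ_B = 2.152 / tan 54.80° = 1.518.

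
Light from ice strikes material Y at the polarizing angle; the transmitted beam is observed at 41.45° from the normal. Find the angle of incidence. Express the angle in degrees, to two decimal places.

Since the reflected and refracted rays are at right angles at the polarizing angle, θ_B + θ_t = 90°.
θ_B = 90° − 41.45° = 48.55°.

θ_B ≈ 48.55°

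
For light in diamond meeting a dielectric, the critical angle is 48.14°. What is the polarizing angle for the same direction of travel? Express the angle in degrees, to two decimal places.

sin θ_c = n₂/n₁, so n₂/n₁ = sin 48.14° = 0.7448.
Brewster: tan θ_B = n₂/n₁ = 0.7448.
θ_B = arctan(0.7448) = 36.68°.

θ_B ≈ 36.68°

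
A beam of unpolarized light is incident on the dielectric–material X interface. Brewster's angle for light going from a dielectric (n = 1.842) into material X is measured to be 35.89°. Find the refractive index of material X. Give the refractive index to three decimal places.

n ≈ 1.333

Full polarization of the reflected beam means tan θ_B = n₂/n₁, where n₁ is the incident medium (a dielectric).
n₂ = n₁ tan θ_B = 1.842 × tan 35.89° = 1.333.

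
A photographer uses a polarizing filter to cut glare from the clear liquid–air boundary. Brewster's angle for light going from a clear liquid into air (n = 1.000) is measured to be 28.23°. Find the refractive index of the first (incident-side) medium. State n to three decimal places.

n ≈ 1.863

Brewster's law: tan θ_B = n₂/n₁ (light incident in a clear liquid, refracted into air).
n₁ = n₂ / tan θ_B = 1.000 / tan 28.23° = 1.863.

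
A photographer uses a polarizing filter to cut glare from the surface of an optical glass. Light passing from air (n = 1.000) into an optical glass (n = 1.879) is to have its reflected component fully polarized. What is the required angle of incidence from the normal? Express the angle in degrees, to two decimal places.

At Brewster's angle the reflected and refracted rays are perpendicular, which with Snell's law gives tan θ_B = n₂/n₁.
tan θ_B = n₂/n₁ = 1.879/1.000 = 1.8790.
So θ_B = arctan 1.8790 = 61.98°.

θ_B ≈ 61.98°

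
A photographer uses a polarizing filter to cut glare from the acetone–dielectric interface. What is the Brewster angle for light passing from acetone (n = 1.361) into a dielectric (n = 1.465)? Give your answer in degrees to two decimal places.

Here n₂/n₁ = 1.465/1.361 = 1.0764, and Brewster's law gives tan θ_B = n₂/n₁.
θ_B = arctan(1.0764) = 47.11°.

θ_B ≈ 47.11°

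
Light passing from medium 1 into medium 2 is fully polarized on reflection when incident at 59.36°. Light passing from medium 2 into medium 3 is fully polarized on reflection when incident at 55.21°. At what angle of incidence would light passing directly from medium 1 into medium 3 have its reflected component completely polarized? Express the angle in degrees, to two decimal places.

θ_B ≈ 67.63°

tan θ_B(1→2) = n₂/n₁ = tan 59.36° = 1.6882.
tan θ_B(2→3) = n₃/n₂ = tan 55.21° = 1.4393.
So n₃/n₁ = (n₂/n₁)(n₃/n₂) = 1.6882 × 1.4393 = 2.4299.
θ_B(1→3) = arctan(2.4299) = 67.63°.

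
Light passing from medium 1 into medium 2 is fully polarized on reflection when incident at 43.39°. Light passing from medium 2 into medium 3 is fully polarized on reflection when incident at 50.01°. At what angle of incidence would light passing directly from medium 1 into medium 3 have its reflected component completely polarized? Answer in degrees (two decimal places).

tan θ_B(1→2) = n₂/n₁ = tan 43.39° = 0.9453.
tan θ_B(2→3) = n₃/n₂ = tan 50.01° = 1.1922.
n₃/n₁ = 1.1270. Then tan θ_B(1→3) = n₃/n₁, so θ_B(1→3) = arctan(1.1270) = 48.42°.

θ_B ≈ 48.42°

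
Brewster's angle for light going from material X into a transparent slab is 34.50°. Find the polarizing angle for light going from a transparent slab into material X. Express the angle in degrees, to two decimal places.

The two Brewster angles are complementary: θ_B' = 90° − θ_B = 90° − 34.50° = 55.50°.

θ_B' ≈ 55.50°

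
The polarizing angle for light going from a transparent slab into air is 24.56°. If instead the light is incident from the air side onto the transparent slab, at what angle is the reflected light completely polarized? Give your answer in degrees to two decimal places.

tan θ_B' = n₁/n₂ = 1/tan θ_B, so θ_B' = 90° − θ_B.
θ_B' = 90° − 24.56° = 65.44°.

θ_B' ≈ 65.44°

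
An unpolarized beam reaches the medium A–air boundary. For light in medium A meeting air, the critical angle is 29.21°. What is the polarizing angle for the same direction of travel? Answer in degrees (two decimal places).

θ_B ≈ 26.01°

At the critical angle sin θ_c = n₂/n₁, giving n₂/n₁ = sin 29.21° = 0.4880.
Then tan θ_B = n₂/n₁ = 0.4880, so θ_B = arctan 0.4880 = 26.01°.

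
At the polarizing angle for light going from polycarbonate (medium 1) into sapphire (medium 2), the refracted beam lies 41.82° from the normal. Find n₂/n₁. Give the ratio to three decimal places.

At Brewster incidence θ_B = 90° − θ_t = 90° − 41.82° = 48.18°.
tan θ_B = n₂/n₁, so n₂/n₁ = tan 48.18° = 1.118.

n₂/n₁ ≈ 1.118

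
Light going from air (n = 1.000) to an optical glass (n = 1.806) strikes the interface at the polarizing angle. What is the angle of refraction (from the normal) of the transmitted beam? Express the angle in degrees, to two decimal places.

θ_t ≈ 28.97°

tan θ_B = n₂/n₁ = 1.806/1.000 = 1.8060, so θ_B = 61.03°.
The refracted ray is perpendicular to the reflected ray, so θ_t = 90° − θ_B = 28.97°.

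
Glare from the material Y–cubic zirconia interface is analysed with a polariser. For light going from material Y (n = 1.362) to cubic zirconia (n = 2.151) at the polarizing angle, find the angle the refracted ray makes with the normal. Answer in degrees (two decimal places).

First find Brewster's angle: tan θ_B = 2.151/1.362 = 1.5793, giving θ_B = 57.66°.
At Brewster's angle the reflected and refracted rays are perpendicular, so θ_t = 90° − θ_B = 90° − 57.66° = 32.34°.

θ_t ≈ 32.34°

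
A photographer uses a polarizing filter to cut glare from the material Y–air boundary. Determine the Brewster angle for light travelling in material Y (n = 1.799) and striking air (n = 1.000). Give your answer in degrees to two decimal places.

Here n₂/n₁ = 1.000/1.799 = 0.5559, and Brewster's law gives tan θ_B = n₂/n₁.
θ_B = arctan(0.5559) = 29.07°.

θ_B ≈ 29.07°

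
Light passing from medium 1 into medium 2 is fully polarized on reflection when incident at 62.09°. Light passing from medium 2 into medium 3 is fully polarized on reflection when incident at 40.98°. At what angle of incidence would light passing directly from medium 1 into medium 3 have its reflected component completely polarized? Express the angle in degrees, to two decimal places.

n₂/n₁ = tan 62.09° = 1.8879 and n₃/n₂ = tan 40.98° = 0.8687.
n₃/n₁ = 1.6399. Then tan θ_B(1→3) = n₃/n₁, so θ_B(1→3) = arctan(1.6399) = 58.63°.

θ_B ≈ 58.63°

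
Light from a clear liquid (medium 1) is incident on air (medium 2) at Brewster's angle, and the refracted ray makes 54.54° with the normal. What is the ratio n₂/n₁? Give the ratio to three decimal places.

θ_B + θ_t = 90°, so θ_B = 90° − 54.54° = 35.46°.
Then n₂/n₁ = tan θ_B = tan 35.46° = 0.712.

n₂/n₁ ≈ 0.712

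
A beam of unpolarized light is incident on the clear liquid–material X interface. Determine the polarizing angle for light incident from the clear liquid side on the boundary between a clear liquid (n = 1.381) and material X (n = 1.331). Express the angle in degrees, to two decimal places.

θ_B ≈ 43.94°

Brewster's condition: tan θ_B = n₂/n₁ = 1.331/1.381 = 0.9638.
So θ_B = arctan 0.9638 = 43.94°.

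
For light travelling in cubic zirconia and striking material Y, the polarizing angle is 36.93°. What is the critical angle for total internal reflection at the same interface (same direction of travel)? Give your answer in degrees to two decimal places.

θ_c ≈ 48.73°

From Brewster, n₂/n₁ = tan θ_B = tan 36.93° = 0.7516.
Then sin θ_c = n₂/n₁ = 0.7516, so θ_c = arcsin 0.7516 = 48.73°.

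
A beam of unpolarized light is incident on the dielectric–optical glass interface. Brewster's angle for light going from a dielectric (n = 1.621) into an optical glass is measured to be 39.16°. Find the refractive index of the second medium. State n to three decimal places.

n ≈ 1.320

Brewster's law: tan θ_B = n₂/n₁ (light incident in a dielectric, refracted into an optical glass).
n₂ = n₁ tan θ_B = 1.621 × tan 39.16° = 1.320.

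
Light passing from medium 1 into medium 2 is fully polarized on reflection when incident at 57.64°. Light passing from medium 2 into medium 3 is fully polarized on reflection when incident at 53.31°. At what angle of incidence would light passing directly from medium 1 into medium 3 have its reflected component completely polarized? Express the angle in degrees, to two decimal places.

θ_B ≈ 64.73°

n₂/n₁ = tan 57.64° = 1.5782 and n₃/n₂ = tan 53.31° = 1.3421.
Multiplying, n₃/n₁ = 1.5782 × 1.3421 = 2.1181, and θ_B(1→3) = arctan 2.1181 = 64.73°.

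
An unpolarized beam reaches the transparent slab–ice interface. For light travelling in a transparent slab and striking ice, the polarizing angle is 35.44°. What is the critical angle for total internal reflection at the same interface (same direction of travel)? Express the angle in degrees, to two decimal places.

θ_c ≈ 45.37°

From Brewster, n₂/n₁ = tan θ_B = tan 35.44° = 0.7117.
Then sin θ_c = n₂/n₁ = 0.7117, so θ_c = arcsin 0.7117 = 45.37°.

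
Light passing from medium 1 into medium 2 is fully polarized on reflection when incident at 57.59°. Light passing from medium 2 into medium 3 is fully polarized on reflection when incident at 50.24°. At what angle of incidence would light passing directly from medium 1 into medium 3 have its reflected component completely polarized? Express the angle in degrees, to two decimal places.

θ_B ≈ 62.16°

n₂/n₁ = tan 57.59° = 1.5751 and n₃/n₂ = tan 50.24° = 1.2019.
n₃/n₁ = 1.8932. Then tan θ_B(1→3) = n₃/n₁, so θ_B(1→3) = arctan(1.8932) = 62.16°.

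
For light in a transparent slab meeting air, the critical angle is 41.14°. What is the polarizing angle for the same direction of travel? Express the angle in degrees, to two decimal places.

n₂/n₁ = sin θ_c = sin 41.14° = 0.6579.
tan θ_B equals the same ratio, so θ_B = arctan(0.6579) = 33.34°.

θ_B ≈ 33.34°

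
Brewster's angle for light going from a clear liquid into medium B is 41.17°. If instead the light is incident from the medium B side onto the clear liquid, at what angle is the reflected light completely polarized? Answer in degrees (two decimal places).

θ_B' ≈ 48.83°

The two Brewster angles are complementary: θ_B' = 90° − θ_B = 90° − 41.17° = 48.83°.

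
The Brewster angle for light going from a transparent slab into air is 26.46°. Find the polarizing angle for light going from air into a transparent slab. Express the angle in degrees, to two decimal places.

θ_B' ≈ 63.54°

tan θ_B' = n₁/n₂ = 1/tan θ_B, so θ_B' = 90° − θ_B.
θ_B' = 90° − 26.46° = 63.54°.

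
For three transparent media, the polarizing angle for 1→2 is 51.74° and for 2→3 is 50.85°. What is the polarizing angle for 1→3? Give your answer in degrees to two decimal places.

tan θ_B(1→2) = n₂/n₁ = tan 51.74° = 1.2680.
tan θ_B(2→3) = n₃/n₂ = tan 50.85° = 1.2283.
Multiplying, n₃/n₁ = 1.2680 × 1.2283 = 1.5575, and θ_B(1→3) = arctan 1.5575 = 57.30°.

θ_B ≈ 57.30°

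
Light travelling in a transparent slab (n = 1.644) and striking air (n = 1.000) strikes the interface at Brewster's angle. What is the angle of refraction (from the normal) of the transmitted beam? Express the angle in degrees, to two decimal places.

θ_B = arctan(n₂/n₁) = arctan(1.000/1.644) = 31.31°.
The refracted ray is perpendicular to the reflected ray, so θ_t = 90° − θ_B = 58.69°.

θ_t ≈ 58.69°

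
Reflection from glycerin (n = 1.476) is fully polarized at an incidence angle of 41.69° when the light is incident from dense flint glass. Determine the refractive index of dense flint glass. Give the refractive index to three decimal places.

Full polarization of the reflected beam means tan θ_B = n₂/n₁, where n₁ is the incident medium (dense flint glass).
n₁ = n₂ / tan θ_B = 1.476 / tan 41.69° = 1.657.

n ≈ 1.657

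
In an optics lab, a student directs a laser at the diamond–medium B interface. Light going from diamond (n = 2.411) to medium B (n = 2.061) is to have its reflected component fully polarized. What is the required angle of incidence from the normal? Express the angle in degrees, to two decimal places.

The reflected p-component vanishes when tan θ_B = n₂/n₁.
tan θ_B = n₂/n₁ = 2.061/2.411 = 0.8548.
θ_B = arctan(0.8548) = 40.52°.

θ_B ≈ 40.52°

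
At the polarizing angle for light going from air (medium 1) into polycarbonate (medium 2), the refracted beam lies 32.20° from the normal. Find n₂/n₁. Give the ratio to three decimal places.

θ_B + θ_t = 90°, so θ_B = 90° − 32.20° = 57.80°.
tan θ_B = n₂/n₁, so n₂/n₁ = tan 57.80° = 1.588.

n₂/n₁ ≈ 1.588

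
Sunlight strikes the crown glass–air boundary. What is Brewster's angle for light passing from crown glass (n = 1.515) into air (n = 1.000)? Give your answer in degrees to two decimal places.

θ_B ≈ 33.43°

Here n₂/n₁ = 1.000/1.515 = 0.6601, and Brewster's law gives tan θ_B = n₂/n₁. Taking the arctangent, θ_B = 33.43°.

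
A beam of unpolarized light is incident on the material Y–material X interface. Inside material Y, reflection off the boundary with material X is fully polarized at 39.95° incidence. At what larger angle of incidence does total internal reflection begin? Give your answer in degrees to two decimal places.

θ_c ≈ 56.89°

tan θ_B = n₂/n₁ = tan 39.95° = 0.8376.
Total internal reflection: sin θ_c = n₂/n₁ = 0.8376.
θ_c = arcsin(0.8376) = 56.89°.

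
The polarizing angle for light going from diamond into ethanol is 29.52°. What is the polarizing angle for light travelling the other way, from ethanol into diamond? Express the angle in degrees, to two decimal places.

θ_B' ≈ 60.48°

The two Brewster angles are complementary: θ_B' = 90° − θ_B = 90° − 29.52° = 60.48°.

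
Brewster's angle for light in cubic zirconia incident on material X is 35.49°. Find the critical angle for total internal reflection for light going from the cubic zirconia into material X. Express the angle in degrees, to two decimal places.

From Brewster, n₂/n₁ = tan θ_B = tan 35.49° = 0.7130.
Then sin θ_c = n₂/n₁ = 0.7130, so θ_c = arcsin 0.7130 = 45.48°.

θ_c ≈ 45.48°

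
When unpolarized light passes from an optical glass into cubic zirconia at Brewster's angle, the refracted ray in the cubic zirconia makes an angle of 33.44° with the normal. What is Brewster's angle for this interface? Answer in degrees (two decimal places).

θ_B ≈ 56.56°

At Brewster's angle the reflected and refracted rays are perpendicular, so θ_B + θ_t = 90°.
θ_B = 90° − 33.44° = 56.56°.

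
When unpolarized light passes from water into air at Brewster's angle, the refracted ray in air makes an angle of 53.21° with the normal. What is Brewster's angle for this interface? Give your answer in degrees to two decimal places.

Brewster's condition makes the reflected and refracted beams perpendicular: θ_B + θ_t = 90°.
So θ_B = 90° − θ_t = 90° − 53.21° = 36.79°.

θ_B ≈ 36.79°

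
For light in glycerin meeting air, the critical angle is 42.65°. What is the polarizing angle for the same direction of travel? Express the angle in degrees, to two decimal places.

n₂/n₁ = sin θ_c = sin 42.65° = 0.6775.
tan θ_B equals the same ratio, so θ_B = arctan(0.6775) = 34.12°.

θ_B ≈ 34.12°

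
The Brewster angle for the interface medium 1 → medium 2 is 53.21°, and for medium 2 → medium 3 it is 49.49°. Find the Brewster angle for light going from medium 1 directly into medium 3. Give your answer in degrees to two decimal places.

n₂/n₁ = tan 53.21° = 1.3372 and n₃/n₂ = tan 49.49° = 1.1704.
n₃/n₁ = 1.5651. Then tan θ_B(1→3) = n₃/n₁, so θ_B(1→3) = arctan(1.5651) = 57.42°.

θ_B ≈ 57.42°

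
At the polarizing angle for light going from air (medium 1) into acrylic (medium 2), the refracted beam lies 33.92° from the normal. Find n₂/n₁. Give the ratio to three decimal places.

θ_B + θ_t = 90°, so θ_B = 90° − 33.92° = 56.08°.
Then n₂/n₁ = tan θ_B = tan 56.08° = 1.487.

n₂/n₁ ≈ 1.487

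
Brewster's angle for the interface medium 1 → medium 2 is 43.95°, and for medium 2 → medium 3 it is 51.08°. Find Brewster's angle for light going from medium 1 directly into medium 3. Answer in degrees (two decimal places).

θ_B ≈ 50.05°

Each Brewster angle gives a ratio: n₂/n₁ = tan 43.95° = 0.9640, n₃/n₂ = tan 51.08° = 1.2384.
So n₃/n₁ = (n₂/n₁)(n₃/n₂) = 0.9640 × 1.2384 = 1.1938.
θ_B(1→3) = arctan(1.1938) = 50.05°.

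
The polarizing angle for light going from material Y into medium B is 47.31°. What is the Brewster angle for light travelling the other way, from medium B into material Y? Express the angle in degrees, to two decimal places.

The two Brewster angles are complementary: θ_B' = 90° − θ_B = 90° − 47.31° = 42.69°.

θ_B' ≈ 42.69°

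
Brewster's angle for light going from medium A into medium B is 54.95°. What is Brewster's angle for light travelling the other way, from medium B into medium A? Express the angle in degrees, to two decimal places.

θ_B' ≈ 35.05°

tan θ_B' = n₁/n₂ = 1/tan θ_B, so θ_B' = 90° − θ_B.
θ_B' = 90° − 54.95° = 35.05°.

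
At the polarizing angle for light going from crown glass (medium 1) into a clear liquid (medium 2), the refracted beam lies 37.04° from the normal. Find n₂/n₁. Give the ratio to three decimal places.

θ_B + θ_t = 90°, so θ_B = 90° − 37.04° = 52.96°.
Then n₂/n₁ = tan θ_B = tan 52.96° = 1.325.

n₂/n₁ ≈ 1.325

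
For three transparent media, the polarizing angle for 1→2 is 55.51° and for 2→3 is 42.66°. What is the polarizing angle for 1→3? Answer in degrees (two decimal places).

tan θ_B(1→2) = n₂/n₁ = tan 55.51° = 1.4556.
tan θ_B(2→3) = n₃/n₂ = tan 42.66° = 0.9215.
Multiplying, n₃/n₁ = 1.4556 × 0.9215 = 1.3413, and θ_B(1→3) = arctan 1.3413 = 53.29°.

θ_B ≈ 53.29°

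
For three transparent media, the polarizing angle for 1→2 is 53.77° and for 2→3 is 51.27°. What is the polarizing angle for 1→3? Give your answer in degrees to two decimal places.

Each Brewster angle gives a ratio: n₂/n₁ = tan 53.77° = 1.3648, n₃/n₂ = tan 51.27° = 1.2469.
So n₃/n₁ = (n₂/n₁)(n₃/n₂) = 1.3648 × 1.2469 = 1.7018.
θ_B(1→3) = arctan(1.7018) = 59.56°.

θ_B ≈ 59.56°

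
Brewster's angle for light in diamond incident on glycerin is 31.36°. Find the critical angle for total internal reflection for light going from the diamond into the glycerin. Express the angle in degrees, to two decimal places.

tan θ_B = n₂/n₁ = tan 31.36° = 0.6094.
Total internal reflection: sin θ_c = n₂/n₁ = 0.6094.
θ_c = arcsin(0.6094) = 37.55°.

θ_c ≈ 37.55°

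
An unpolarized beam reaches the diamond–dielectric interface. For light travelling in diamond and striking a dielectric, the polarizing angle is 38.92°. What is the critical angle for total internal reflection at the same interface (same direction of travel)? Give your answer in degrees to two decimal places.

tan θ_B = n₂/n₁ = tan 38.92° = 0.8075.
Total internal reflection: sin θ_c = n₂/n₁ = 0.8075.
θ_c = arcsin(0.8075) = 53.85°.

θ_c ≈ 53.85°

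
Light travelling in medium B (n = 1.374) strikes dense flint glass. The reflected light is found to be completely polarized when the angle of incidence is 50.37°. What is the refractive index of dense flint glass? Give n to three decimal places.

At Brewster's angle, tan θ_B = n₂/n₁ with n₁ on the incident side (medium B) and n₂ on the transmitted side (dense flint glass).
n₂ = n₁ tan θ_B = 1.374 × tan 50.37° = 1.659.

n ≈ 1.659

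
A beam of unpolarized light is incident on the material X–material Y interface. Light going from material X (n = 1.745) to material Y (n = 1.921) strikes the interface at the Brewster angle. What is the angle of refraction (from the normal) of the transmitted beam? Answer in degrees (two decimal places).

tan θ_B = n₂/n₁ = 1.921/1.745 = 1.1009, so θ_B = 47.75°.
The refracted ray is perpendicular to the reflected ray, so θ_t = 90° − θ_B = 42.25°.

θ_t ≈ 42.25°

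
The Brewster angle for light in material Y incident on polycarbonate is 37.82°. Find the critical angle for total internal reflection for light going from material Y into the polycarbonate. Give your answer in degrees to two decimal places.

tan θ_B = n₂/n₁ = tan 37.82° = 0.7762.
Total internal reflection: sin θ_c = n₂/n₁ = 0.7762.
θ_c = arcsin(0.7762) = 50.92°.

θ_c ≈ 50.92°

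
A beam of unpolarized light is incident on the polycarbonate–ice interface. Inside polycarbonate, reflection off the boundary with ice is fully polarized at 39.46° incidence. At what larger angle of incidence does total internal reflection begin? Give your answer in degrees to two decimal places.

tan θ_B = n₂/n₁ = tan 39.46° = 0.8232.
Total internal reflection: sin θ_c = n₂/n₁ = 0.8232.
θ_c = arcsin(0.8232) = 55.40°.

θ_c ≈ 55.40°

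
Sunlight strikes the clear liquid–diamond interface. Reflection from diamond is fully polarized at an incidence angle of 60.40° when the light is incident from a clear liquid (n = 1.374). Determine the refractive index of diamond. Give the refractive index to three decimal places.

At Brewster's angle, tan θ_B = n₂/n₁ with n₁ on the incident side (a clear liquid) and n₂ on the transmitted side (diamond).
n₂ = n₁ tan θ_B = 1.374 × tan 60.40° = 2.419.

n ≈ 2.419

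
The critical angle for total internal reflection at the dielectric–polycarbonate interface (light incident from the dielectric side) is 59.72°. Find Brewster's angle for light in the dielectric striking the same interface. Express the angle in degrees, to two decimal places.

n₂/n₁ = sin θ_c = sin 59.72° = 0.8636.
tan θ_B equals the same ratio, so θ_B = arctan(0.8636) = 40.81°.

θ_B ≈ 40.81°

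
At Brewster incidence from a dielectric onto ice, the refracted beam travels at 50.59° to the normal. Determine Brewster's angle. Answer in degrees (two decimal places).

Since the reflected and refracted rays are at right angles at the polarizing angle, θ_B + θ_t = 90°.
So θ_B = 90° − θ_t = 90° − 50.59° = 39.41°.

θ_B ≈ 39.41°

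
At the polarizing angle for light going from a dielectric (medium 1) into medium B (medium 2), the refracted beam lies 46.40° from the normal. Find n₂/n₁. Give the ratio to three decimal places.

n₂/n₁ ≈ 0.952

At Brewster incidence θ_B = 90° − θ_t = 90° − 46.40° = 43.60°.
Then n₂/n₁ = tan θ_B = tan 43.60° = 0.952.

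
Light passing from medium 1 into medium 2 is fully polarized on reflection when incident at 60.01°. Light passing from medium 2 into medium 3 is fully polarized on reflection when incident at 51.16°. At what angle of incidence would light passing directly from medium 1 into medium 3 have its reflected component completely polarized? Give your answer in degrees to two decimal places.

θ_B ≈ 65.08°

Each Brewster angle gives a ratio: n₂/n₁ = tan 60.01° = 1.7327, n₃/n₂ = tan 51.16° = 1.2420.
So n₃/n₁ = (n₂/n₁)(n₃/n₂) = 1.7327 × 1.2420 = 2.1520.
θ_B(1→3) = arctan(2.1520) = 65.08°.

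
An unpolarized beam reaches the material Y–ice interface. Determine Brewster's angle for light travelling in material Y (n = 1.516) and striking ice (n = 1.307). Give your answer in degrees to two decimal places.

θ_B ≈ 40.77°

At Brewster's angle the reflected and refracted rays are perpendicular, which with Snell's law gives tan θ_B = n₂/n₁.
Brewster's condition: tan θ_B = n₂/n₁ = 1.307/1.516 = 0.8621. Taking the arctangent, θ_B = 40.77°.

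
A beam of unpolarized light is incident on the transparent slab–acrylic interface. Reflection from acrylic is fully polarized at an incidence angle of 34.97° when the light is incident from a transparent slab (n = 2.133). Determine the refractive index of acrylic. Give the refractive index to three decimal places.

n ≈ 1.492

Full polarization of the reflected beam means tan θ_B = n₂/n₁, where n₁ is the incident medium (a transparent slab).
n₂ = n₁ tan θ_B = 2.133 × tan 34.97° = 1.492.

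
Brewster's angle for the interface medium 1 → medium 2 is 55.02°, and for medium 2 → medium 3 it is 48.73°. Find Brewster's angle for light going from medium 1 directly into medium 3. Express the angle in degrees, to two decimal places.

θ_B ≈ 58.45°

tan θ_B(1→2) = n₂/n₁ = tan 55.02° = 1.4292.
tan θ_B(2→3) = n₃/n₂ = tan 48.73° = 1.1395.
n₃/n₁ = 1.6286. Then tan θ_B(1→3) = n₃/n₁, so θ_B(1→3) = arctan(1.6286) = 58.45°.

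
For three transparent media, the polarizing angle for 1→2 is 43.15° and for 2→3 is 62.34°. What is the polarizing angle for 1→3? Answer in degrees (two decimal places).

θ_B ≈ 60.79°

Each Brewster angle gives a ratio: n₂/n₁ = tan 43.15° = 0.9374, n₃/n₂ = tan 62.34° = 1.9080.
n₃/n₁ = 1.7886. Then tan θ_B(1→3) = n₃/n₁, so θ_B(1→3) = arctan(1.7886) = 60.79°.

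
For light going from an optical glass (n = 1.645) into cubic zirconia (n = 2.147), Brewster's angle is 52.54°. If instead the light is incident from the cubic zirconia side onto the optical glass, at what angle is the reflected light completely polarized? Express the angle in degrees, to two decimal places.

θ_B' ≈ 37.46°

The two Brewster angles are complementary: θ_B' = 90° − θ_B = 90° − 52.54° = 37.46°.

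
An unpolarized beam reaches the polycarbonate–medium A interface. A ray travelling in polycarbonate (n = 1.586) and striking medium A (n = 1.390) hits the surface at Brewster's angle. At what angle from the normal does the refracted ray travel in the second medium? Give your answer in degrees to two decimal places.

θ_t ≈ 48.77°

First find Brewster's angle: tan θ_B = 1.390/1.586 = 0.8764, giving θ_B = 41.23°.
At Brewster's angle the reflected and refracted rays are perpendicular, so θ_t = 90° − θ_B = 90° − 41.23° = 48.77°.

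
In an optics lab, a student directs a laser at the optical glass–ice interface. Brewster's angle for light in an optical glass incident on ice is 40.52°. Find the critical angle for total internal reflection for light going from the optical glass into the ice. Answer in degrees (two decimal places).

θ_c ≈ 58.72°

From Brewster, n₂/n₁ = tan θ_B = tan 40.52° = 0.8547.
Then sin θ_c = n₂/n₁ = 0.8547, so θ_c = arcsin 0.8547 = 58.72°.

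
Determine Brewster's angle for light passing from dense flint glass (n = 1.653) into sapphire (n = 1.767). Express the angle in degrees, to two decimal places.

Here n₂/n₁ = 1.767/1.653 = 1.0690, and Brewster's law gives tan θ_B = n₂/n₁.
θ_B = arctan(1.0690) = 46.91°.

θ_B ≈ 46.91°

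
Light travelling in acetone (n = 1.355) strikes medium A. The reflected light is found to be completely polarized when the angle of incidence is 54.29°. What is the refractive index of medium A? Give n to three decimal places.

n ≈ 1.885

Brewster's law: tan θ_B = n₂/n₁ (light incident in acetone, refracted into medium A).
n₂ = n₁ tan θ_B = 1.355 × tan 54.29° = 1.885.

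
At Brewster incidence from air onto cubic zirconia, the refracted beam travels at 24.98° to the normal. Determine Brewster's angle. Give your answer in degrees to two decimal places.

θ_B ≈ 65.02°

Since the reflected and refracted rays are at right angles at the polarizing angle, θ_B + θ_t = 90°.
θ_B = 90° − 24.98° = 65.02°.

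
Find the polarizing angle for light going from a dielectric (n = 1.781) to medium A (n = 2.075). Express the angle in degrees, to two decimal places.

θ_B ≈ 49.36°

Here n₂/n₁ = 2.075/1.781 = 1.1651, and Brewster's law gives tan θ_B = n₂/n₁. Taking the arctangent, θ_B = 49.36°.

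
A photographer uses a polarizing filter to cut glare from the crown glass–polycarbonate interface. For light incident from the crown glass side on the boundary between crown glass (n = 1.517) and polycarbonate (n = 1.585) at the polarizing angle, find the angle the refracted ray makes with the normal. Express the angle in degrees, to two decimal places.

θ_t ≈ 43.74°

tan θ_B = n₂/n₁ = 1.585/1.517 = 1.0448, so θ_B = 46.26°.
The refracted ray is perpendicular to the reflected ray, so θ_t = 90° − θ_B = 43.74°.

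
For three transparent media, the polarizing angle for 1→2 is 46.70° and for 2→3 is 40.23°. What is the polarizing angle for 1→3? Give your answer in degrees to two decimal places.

θ_B ≈ 41.91°

tan θ_B(1→2) = n₂/n₁ = tan 46.70° = 1.0612.
tan θ_B(2→3) = n₃/n₂ = tan 40.23° = 0.8460.
Multiplying, n₃/n₁ = 1.0612 × 0.8460 = 0.8977, and θ_B(1→3) = arctan 0.8977 = 41.91°.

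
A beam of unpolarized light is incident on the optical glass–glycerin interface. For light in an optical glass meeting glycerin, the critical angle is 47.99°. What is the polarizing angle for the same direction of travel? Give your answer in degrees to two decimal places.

At the critical angle sin θ_c = n₂/n₁, giving n₂/n₁ = sin 47.99° = 0.7430.
Then tan θ_B = n₂/n₁ = 0.7430, so θ_B = arctan 0.7430 = 36.61°.

θ_B ≈ 36.61°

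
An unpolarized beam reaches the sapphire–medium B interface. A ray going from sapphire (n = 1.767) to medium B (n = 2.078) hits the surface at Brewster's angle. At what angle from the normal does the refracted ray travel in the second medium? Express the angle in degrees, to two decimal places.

θ_B = arctan(n₂/n₁) = arctan(2.078/1.767) = 49.62°.
At Brewster's angle the reflected and refracted rays are perpendicular, so θ_t = 90° − θ_B = 90° − 49.62° = 40.38°.

θ_t ≈ 40.38°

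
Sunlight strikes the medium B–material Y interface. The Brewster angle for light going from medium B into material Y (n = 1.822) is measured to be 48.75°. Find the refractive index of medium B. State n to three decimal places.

Brewster's law: tan θ_B = n₂/n₁ (light incident in medium B, refracted into material Y).
n₁ = n₂ / tan θ_B = 1.822 / tan 48.75° = 1.598.

n ≈ 1.598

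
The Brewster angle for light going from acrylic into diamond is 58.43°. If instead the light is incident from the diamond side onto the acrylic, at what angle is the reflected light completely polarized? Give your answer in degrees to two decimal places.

Reversing the direction swaps n₁ and n₂, so tan θ_B' = 1/tan θ_B and θ_B' = 90° − θ_B.
Hence θ_B' = 90° − 58.43° = 31.57°.

θ_B' ≈ 31.57°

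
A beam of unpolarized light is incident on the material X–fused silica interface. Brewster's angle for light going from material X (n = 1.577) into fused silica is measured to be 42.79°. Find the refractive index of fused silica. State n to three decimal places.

Full polarization of the reflected beam means tan θ_B = n₂/n₁, where n₁ is the incident medium (material X).
n₂ = n₁ tan θ_B = 1.577 × tan 42.79° = 1.460.

n ≈ 1.460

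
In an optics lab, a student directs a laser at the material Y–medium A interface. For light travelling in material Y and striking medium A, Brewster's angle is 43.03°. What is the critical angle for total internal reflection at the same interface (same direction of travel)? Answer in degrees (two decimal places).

θ_c ≈ 68.99°

n₂/n₁ = tan 43.03° = 0.9335; the critical angle satisfies sin θ_c = n₂/n₁.
θ_c = arcsin(0.9335) = 68.99°.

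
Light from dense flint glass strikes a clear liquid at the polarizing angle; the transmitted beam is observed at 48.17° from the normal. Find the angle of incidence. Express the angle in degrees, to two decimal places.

Brewster's condition makes the reflected and refracted beams perpendicular: θ_B + θ_t = 90°.
θ_B = 90° − 48.17° = 41.83°.

θ_B ≈ 41.83°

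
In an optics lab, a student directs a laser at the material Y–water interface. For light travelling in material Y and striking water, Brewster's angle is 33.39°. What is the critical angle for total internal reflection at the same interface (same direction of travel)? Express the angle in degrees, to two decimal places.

tan θ_B = n₂/n₁ = tan 33.39° = 0.6591.
Total internal reflection: sin θ_c = n₂/n₁ = 0.6591.
θ_c = arcsin(0.6591) = 41.23°.

θ_c ≈ 41.23°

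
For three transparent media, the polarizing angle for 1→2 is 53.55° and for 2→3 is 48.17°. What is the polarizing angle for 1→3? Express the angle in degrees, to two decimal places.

θ_B ≈ 56.53°

Each Brewster angle gives a ratio: n₂/n₁ = tan 53.55° = 1.3539, n₃/n₂ = tan 48.17° = 1.1173.
Multiplying, n₃/n₁ = 1.3539 × 1.1173 = 1.5127, and θ_B(1→3) = arctan 1.5127 = 56.53°.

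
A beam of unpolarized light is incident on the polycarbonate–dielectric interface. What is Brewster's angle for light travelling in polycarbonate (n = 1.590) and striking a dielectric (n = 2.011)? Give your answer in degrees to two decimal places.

The reflected p-component vanishes when tan θ_B = n₂/n₁.
Here n₂/n₁ = 2.011/1.590 = 1.2648, and Brewster's law gives tan θ_B = n₂/n₁. Taking the arctangent, θ_B = 51.67°.

θ_B ≈ 51.67°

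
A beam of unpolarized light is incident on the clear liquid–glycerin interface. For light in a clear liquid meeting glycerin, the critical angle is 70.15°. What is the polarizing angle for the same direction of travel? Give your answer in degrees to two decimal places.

θ_B ≈ 43.25°

sin θ_c = n₂/n₁, so n₂/n₁ = sin 70.15° = 0.9406.
Brewster: tan θ_B = n₂/n₁ = 0.9406.
θ_B = arctan(0.9406) = 43.25°.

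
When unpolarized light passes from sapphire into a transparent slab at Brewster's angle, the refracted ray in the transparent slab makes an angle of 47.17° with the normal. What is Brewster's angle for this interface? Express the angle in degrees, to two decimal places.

At Brewster's angle the reflected and refracted rays are perpendicular, so θ_B + θ_t = 90°.
θ_B = 90° − 47.17° = 42.83°.

θ_B ≈ 42.83°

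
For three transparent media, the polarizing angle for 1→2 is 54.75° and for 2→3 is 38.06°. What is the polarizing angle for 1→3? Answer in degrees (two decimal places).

Each Brewster angle gives a ratio: n₂/n₁ = tan 54.75° = 1.4150, n₃/n₂ = tan 38.06° = 0.7830.
So n₃/n₁ = (n₂/n₁)(n₃/n₂) = 1.4150 × 0.7830 = 1.1079.
θ_B(1→3) = arctan(1.1079) = 47.93°.

θ_B ≈ 47.93°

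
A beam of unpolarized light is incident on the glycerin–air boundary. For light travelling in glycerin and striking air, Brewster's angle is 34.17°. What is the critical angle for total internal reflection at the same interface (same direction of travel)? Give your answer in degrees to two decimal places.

tan θ_B = n₂/n₁ = tan 34.17° = 0.6788.
Total internal reflection: sin θ_c = n₂/n₁ = 0.6788.
θ_c = arcsin(0.6788) = 42.75°.

θ_c ≈ 42.75°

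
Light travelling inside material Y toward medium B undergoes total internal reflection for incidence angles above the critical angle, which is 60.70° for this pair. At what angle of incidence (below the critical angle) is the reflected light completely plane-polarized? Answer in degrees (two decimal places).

θ_B ≈ 41.09°

sin θ_c = n₂/n₁, so n₂/n₁ = sin 60.70° = 0.8721.
Brewster: tan θ_B = n₂/n₁ = 0.8721.
θ_B = arctan(0.8721) = 41.09°.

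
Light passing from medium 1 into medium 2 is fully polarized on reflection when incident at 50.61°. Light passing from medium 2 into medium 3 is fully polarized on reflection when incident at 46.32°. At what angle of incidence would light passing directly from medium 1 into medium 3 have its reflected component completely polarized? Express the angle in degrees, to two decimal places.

θ_B ≈ 51.90°

tan θ_B(1→2) = n₂/n₁ = tan 50.61° = 1.2179.
tan θ_B(2→3) = n₃/n₂ = tan 46.32° = 1.0472.
n₃/n₁ = 1.2753. Then tan θ_B(1→3) = n₃/n₁, so θ_B(1→3) = arctan(1.2753) = 51.90°.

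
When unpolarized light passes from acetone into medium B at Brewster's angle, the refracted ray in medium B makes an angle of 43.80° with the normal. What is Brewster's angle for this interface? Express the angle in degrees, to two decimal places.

Since the reflected and refracted rays are at right angles at the polarizing angle, θ_B + θ_t = 90°.
θ_B = 90° − 43.80° = 46.20°.

θ_B ≈ 46.20°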